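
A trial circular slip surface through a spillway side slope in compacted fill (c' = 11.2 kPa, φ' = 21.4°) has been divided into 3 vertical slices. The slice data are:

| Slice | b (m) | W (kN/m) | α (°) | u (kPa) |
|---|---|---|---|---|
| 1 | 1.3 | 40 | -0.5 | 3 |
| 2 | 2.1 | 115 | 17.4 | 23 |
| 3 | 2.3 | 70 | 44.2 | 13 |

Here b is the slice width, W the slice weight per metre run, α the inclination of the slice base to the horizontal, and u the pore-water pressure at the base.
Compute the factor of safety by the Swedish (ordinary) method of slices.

FS = 1.40

Ordinary method of slices: FS = Σ[c'·Δl_i + (W_i cosα_i − u_i·Δl_i)·tanφ'] / Σ W_i sinα_i, with Δl_i = b_i / cosα_i.
Slice 1: Δl = 1.3/cos(-0.5°) = 1.300 m; N'_1 = 40·cos(-0.5°) − 3·1.300 = 36.1; c'Δl = 14.56; W sinα = -0.3
Slice 2: Δl = 2.1/cos17.4° = 2.201 m; N'_2 = 115·cos17.4° − 23·2.201 = 59.1; c'Δl = 24.65; W sinα = 34.4
Slice 3: Δl = 2.3/cos44.2° = 3.208 m; N'_3 = 70·cos44.2° − 13·3.208 = 8.5; c'Δl = 35.93; W sinα = 48.8
Σc'Δl = 75.1 kN/m; ΣN' = 103.7 kN/m; ΣW sinα = 82.8 kN/m
Resisting = 75.1 + 103.7·tan21.4° = 75.1 + 40.6 = 115.8 kN/m
FS = 115.8 / 82.8 = 1.398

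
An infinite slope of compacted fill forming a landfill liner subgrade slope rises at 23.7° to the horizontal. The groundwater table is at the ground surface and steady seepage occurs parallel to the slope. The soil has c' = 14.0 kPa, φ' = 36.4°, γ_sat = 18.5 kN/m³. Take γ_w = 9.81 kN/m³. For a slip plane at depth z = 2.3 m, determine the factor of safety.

With seepage parallel to the slope and the water table at the surface, the effective normal stress on the slip plane uses the buoyant unit weight γ' = γ_sat − γ_w while the driving shear stress uses γ_sat:
FS = [c' + γ' z cos²β tanφ'] / [γ_sat z sinβ cosβ]
γ' = 18.5 − 9.81 = 8.69 kN/m³
Numerator = 14.0 + 8.69·2.3·cos²23.7°·tan36.4° = 14.0 + 8.69·2.3·0.8384·0.7373 = 26.355 kPa
Denominator = 18.5·2.3·sin23.7°·cos23.7° = 18.5·2.3·0.4019·0.9157 = 15.660 kPa
FS = 26.355 / 15.660 = 1.683

FS = 1.68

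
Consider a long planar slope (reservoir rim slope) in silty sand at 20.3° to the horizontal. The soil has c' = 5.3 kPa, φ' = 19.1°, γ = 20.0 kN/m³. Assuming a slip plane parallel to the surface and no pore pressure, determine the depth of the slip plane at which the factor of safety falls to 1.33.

z = 2.07 m

Setting FS = 1.33 in FS = [c' + γz cos²β tanφ'] / [γz sinβ cosβ] and solving for z:
z = c' / [γ cosβ (FS·sinβ − cosβ·tanφ')]
  = 5.3 / [20.0·cos20.3°·(1.33·sin20.3° − cos20.3°·tan19.1°)]
  = 5.3 / [20.0·0.9379·(1.33·0.3469 − 0.9379·0.3463)]
  = 5.3 / 2.5633 = 2.068 m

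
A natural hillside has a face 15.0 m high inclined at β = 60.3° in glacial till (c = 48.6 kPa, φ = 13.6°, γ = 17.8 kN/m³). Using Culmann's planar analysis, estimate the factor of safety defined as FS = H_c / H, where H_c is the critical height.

H_c = (4c/γ) · sinβ cosφ / [1 − cos(β − φ)]
    = (4·48.6/17.8) · sin60.3°·cos13.6° / [1 − cos46.7°]
    = 10.921 · 0.8443 / 0.3142 = 29.35 m
FS = H_c / H = 29.35 / 15.0 = 1.957

FS = 1.96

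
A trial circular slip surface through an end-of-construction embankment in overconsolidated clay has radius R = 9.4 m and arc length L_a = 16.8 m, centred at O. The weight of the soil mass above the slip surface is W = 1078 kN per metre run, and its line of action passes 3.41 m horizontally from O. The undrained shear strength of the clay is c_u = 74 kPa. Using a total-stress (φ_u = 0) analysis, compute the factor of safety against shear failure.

Taking moments about the centre O, the resisting moment is provided by the undrained shear strength acting along the arc:
M_R = c_u·L_a·R = 74·16.80·9.4 = 11686.1 kN·m/m
M_D = W·d = 1078·3.41 = 3676.0 kN·m/m
FS = M_R / M_D = 11686.1 / 3676.0 = 3.179

FS = 3.18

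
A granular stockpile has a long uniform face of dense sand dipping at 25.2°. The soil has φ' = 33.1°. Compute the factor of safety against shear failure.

FS = 1.39

For a dry cohesionless infinite slope the factor of safety is FS = tanφ' / tanβ.
FS = tan33.1° / tan25.2° = 0.6519 / 0.4706 = 1.385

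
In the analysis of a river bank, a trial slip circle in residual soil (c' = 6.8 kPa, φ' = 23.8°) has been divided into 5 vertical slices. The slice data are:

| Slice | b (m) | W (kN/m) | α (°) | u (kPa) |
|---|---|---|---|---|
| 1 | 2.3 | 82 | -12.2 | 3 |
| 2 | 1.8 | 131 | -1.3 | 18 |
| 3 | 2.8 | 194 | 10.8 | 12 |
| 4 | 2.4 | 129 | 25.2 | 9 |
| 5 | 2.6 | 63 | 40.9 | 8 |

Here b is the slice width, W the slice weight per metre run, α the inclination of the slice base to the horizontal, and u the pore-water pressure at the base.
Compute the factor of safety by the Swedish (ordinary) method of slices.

FS = 2.53

Ordinary method of slices: FS = Σ[c'·Δl_i + (W_i cosα_i − u_i·Δl_i)·tanφ'] / Σ W_i sinα_i, with Δl_i = b_i / cosα_i.
Slice 1: Δl = 2.3/cos(-12.2°) = 2.353 m; N'_1 = 82·cos(-12.2°) − 3·2.353 = 73.1; c'Δl = 16.00; W sinα = -17.3
Slice 2: Δl = 1.8/cos(-1.3°) = 1.800 m; N'_2 = 131·cos(-1.3°) − 18·1.800 = 98.6; c'Δl = 12.24; W sinα = -3.0
Slice 3: Δl = 2.8/cos10.8° = 2.850 m; N'_3 = 194·cos10.8° − 12·2.850 = 156.4; c'Δl = 19.38; W sinα = 36.4
Slice 4: Δl = 2.4/cos25.2° = 2.652 m; N'_4 = 129·cos25.2° − 9·2.652 = 92.9; c'Δl = 18.04; W sinα = 54.9
Slice 5: Δl = 2.6/cos40.9° = 3.440 m; N'_5 = 63·cos40.9° − 8·3.440 = 20.1; c'Δl = 23.39; W sinα = 41.2
Σc'Δl = 89.1 kN/m; ΣN' = 441.0 kN/m; ΣW sinα = 112.2 kN/m
Resisting = 89.1 + 441.0·tan23.8° = 89.1 + 194.5 = 283.5 kN/m
FS = 283.5 / 112.2 = 2.527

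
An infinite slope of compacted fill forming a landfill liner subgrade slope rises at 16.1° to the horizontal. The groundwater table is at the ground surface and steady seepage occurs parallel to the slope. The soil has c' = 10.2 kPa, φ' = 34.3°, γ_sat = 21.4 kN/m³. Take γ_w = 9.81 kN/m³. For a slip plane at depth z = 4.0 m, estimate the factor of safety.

With seepage parallel to the slope and the water table at the surface, the effective normal stress on the slip plane uses the buoyant unit weight γ' = γ_sat − γ_w while the driving shear stress uses γ_sat:
FS = [c' + γ' z cos²β tanφ'] / [γ_sat z sinβ cosβ]
γ' = 21.4 − 9.81 = 11.59 kN/m³
Numerator = 10.2 + 11.59·4.0·cos²16.1°·tan34.3° = 10.2 + 11.59·4.0·0.9231·0.6822 = 39.393 kPa
Denominator = 21.4·4.0·sin16.1°·cos16.1° = 21.4·4.0·0.2773·0.9608 = 22.807 kPa
FS = 39.393 / 22.807 = 1.727

FS = 1.73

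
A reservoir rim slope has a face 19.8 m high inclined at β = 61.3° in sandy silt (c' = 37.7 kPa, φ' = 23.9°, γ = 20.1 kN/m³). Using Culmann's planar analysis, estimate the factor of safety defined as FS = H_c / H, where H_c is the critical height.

H_c = (4c'/γ) · sinβ cosφ' / [1 − cos(β − φ')]
    = (4·37.7/20.1) · sin61.3°·cos23.9° / [1 − cos37.4°]
    = 7.502 · 0.8019 / 0.2056 = 29.27 m
FS = H_c / H = 29.27 / 19.8 = 1.478

FS = 1.48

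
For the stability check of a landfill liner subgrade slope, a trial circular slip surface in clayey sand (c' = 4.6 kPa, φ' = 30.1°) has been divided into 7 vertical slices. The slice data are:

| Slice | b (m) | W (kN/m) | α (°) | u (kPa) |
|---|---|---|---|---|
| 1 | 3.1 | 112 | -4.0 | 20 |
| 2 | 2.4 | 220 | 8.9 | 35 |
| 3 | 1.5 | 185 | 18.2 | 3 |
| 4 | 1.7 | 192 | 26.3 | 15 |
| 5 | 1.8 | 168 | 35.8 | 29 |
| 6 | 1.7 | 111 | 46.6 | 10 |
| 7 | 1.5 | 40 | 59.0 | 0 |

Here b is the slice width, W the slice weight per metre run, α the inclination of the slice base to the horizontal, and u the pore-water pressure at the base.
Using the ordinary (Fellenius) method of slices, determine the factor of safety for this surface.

Ordinary method of slices: FS = Σ[c'·Δl_i + (W_i cosα_i − u_i·Δl_i)·tanφ'] / Σ W_i sinα_i, with Δl_i = b_i / cosα_i.
Slice 1: Δl = 3.1/cos(-4.0°) = 3.108 m; N'_1 = 112·cos(-4.0°) − 20·3.108 = 49.6; c'Δl = 14.29; W sinα = -7.8
Slice 2: Δl = 2.4/cos8.9° = 2.429 m; N'_2 = 220·cos8.9° − 35·2.429 = 132.3; c'Δl = 11.17; W sinα = 34.0
Slice 3: Δl = 1.5/cos18.2° = 1.579 m; N'_3 = 185·cos18.2° − 3·1.579 = 171.0; c'Δl = 7.26; W sinα = 57.8
Slice 4: Δl = 1.7/cos26.3° = 1.896 m; N'_4 = 192·cos26.3° − 15·1.896 = 143.7; c'Δl = 8.72; W sinα = 85.1
Slice 5: Δl = 1.8/cos35.8° = 2.219 m; N'_5 = 168·cos35.8° − 29·2.219 = 71.9; c'Δl = 10.21; W sinα = 98.3
Slice 6: Δl = 1.7/cos46.6° = 2.474 m; N'_6 = 111·cos46.6° − 10·2.474 = 51.5; c'Δl = 11.38; W sinα = 80.6
Slice 7: Δl = 1.5/cos59.0° = 2.912 m; N'_7 = 40·cos59.0° − 0·2.912 = 20.6; c'Δl = 13.40; W sinα = 34.3
Σc'Δl = 76.4 kN/m; ΣN' = 640.6 kN/m; ΣW sinα = 382.3 kN/m
Resisting = 76.4 + 640.6·tan30.1° = 76.4 + 371.4 = 447.8 kN/m
FS = 447.8 / 382.3 = 1.171

FS = 1.17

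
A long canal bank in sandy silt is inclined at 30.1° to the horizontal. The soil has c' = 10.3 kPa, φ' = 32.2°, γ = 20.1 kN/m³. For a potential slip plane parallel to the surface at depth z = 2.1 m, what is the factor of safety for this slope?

For an infinite slope with a slip plane parallel to the surface (no pore pressure): FS = [c' + γz cos²β tanφ'] / [γz sinβ cosβ].
γz = 20.1·2.1 = 42.21 kN/m²
Numerator = 10.3 + 42.21·cos²30.1°·tan32.2° = 10.3 + 42.21·0.7485·0.6297 = 30.196 kPa
Denominator = 42.21·sin30.1°·cos30.1° = 42.21·0.5015·0.8652 = 18.314 kPa
FS = 30.196 / 18.314 = 1.649

FS = 1.65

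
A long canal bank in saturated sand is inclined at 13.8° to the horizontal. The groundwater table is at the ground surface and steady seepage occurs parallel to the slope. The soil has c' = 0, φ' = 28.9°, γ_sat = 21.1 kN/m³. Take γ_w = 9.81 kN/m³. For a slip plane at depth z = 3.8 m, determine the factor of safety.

With seepage parallel to the slope and the water table at the surface, the effective normal stress on the slip plane uses the buoyant unit weight γ' = γ_sat − γ_w while the driving shear stress uses γ_sat:
FS = [c' + γ' z cos²β tanφ'] / [γ_sat z sinβ cosβ]
(For c' = 0 this reduces to FS = (γ'/γ_sat)·tanφ'/tanβ.)
γ' = 21.1 − 9.81 = 11.29 kN/m³
Numerator = 0.0 + 11.29·3.8·cos²13.8°·tan28.9° = 0.0 + 11.29·3.8·0.9431·0.5520 = 22.336 kPa
Denominator = 21.1·3.8·sin13.8°·cos13.8° = 21.1·3.8·0.2385·0.9711 = 18.574 kPa
FS = 22.336 / 18.574 = 1.203

FS = 1.20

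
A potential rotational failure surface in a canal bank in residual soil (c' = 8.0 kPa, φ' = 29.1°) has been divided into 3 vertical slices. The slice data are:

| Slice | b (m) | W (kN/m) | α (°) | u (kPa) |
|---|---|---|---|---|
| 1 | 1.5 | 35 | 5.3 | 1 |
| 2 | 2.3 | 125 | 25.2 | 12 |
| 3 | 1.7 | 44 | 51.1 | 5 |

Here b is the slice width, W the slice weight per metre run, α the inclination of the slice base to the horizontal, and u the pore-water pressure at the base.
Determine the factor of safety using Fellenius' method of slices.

FS = 1.39

Ordinary method of slices: FS = Σ[c'·Δl_i + (W_i cosα_i − u_i·Δl_i)·tanφ'] / Σ W_i sinα_i, with Δl_i = b_i / cosα_i.
Slice 1: Δl = 1.5/cos5.3° = 1.506 m; N'_1 = 35·cos5.3° − 1·1.506 = 33.3; c'Δl = 12.05; W sinα = 3.2
Slice 2: Δl = 2.3/cos25.2° = 2.542 m; N'_2 = 125·cos25.2° − 12·2.542 = 82.6; c'Δl = 20.34; W sinα = 53.2
Slice 3: Δl = 1.7/cos51.1° = 2.707 m; N'_3 = 44·cos51.1° − 5·2.707 = 14.1; c'Δl = 21.66; W sinα = 34.2
Σc'Δl = 54.0 kN/m; ΣN' = 130.0 kN/m; ΣW sinα = 90.7 kN/m
Resisting = 54.0 + 130.0·tan29.1° = 54.0 + 72.4 = 126.4 kN/m
FS = 126.4 / 90.7 = 1.394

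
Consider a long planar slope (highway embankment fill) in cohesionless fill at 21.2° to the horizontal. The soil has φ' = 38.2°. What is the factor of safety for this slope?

FS = 2.03

For a dry cohesionless infinite slope the factor of safety is FS = tanφ' / tanβ.
FS = tan38.2° / tan21.2° = 0.7869 / 0.3879 = 2.029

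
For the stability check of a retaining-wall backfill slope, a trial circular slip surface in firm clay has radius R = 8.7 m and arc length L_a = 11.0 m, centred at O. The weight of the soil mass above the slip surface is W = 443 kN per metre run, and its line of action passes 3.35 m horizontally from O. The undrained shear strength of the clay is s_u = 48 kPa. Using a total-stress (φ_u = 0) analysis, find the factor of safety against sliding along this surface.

FS = 3.10

Taking moments about the centre O, the resisting moment is provided by the undrained shear strength acting along the arc:
M_R = s_u·L_a·R = 48·11.00·8.7 = 4593.6 kN·m/m
M_D = W·d = 443·3.35 = 1484.0 kN·m/m
FS = M_R / M_D = 4593.6 / 1484.0 = 3.095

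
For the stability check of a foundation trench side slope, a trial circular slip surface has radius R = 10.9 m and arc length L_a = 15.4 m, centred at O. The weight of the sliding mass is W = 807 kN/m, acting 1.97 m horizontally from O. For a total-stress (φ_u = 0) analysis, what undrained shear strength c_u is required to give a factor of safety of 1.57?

c_u = 14.9 kPa

FS = c_u·L_a·R / (W·d), so c_u = FS·W·d / (L_a·R).
c_u = 1.57·807·1.97 / (15.40·10.9) = 2496.0 / 167.86 = 14.87 kPa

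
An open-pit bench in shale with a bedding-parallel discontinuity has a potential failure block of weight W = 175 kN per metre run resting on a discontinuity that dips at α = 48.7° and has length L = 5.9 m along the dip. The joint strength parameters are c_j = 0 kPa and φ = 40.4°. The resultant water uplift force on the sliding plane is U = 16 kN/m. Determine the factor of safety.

Resolving the block weight along and normal to the plane and applying the Mohr–Coulomb strength on the joint:
N' = W cosα − U = 175·cos48.7° − 16 = 99.5 kN/m
Driving force T = W sinα = 175·sin48.7° = 131.5 kN/m
Resisting force R = c_j·L + N'·tanφ = 0·5.9 + 99.5·tan40.4° = 0.0 + 84.7 = 84.7 kN/m
FS = R / T = 84.7 / 131.5 = 0.644

FS = 0.64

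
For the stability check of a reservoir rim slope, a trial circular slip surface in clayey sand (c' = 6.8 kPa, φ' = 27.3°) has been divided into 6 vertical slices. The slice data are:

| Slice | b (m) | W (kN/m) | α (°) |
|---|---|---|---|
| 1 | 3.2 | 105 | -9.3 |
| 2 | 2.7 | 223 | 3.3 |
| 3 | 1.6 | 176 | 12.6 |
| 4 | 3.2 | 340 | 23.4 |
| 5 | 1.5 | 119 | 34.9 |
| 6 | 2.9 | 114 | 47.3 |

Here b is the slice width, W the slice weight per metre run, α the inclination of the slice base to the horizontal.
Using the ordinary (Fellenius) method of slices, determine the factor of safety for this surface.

Ordinary method of slices: FS = Σ[c'·Δl_i + (W_i cosα_i)·tanφ'] / Σ W_i sinα_i, with Δl_i = b_i / cosα_i.
Slice 1: Δl = 3.2/cos(-9.3°) = 3.243 m; N'_1 = 105·cos(-9.3°) = 103.6; c'Δl = 22.05; W sinα = -17.0
Slice 2: Δl = 2.7/cos3.3° = 2.704 m; N'_2 = 223·cos3.3° = 222.6; c'Δl = 18.39; W sinα = 12.8
Slice 3: Δl = 1.6/cos12.6° = 1.639 m; N'_3 = 176·cos12.6° = 171.8; c'Δl = 11.15; W sinα = 38.4
Slice 4: Δl = 3.2/cos23.4° = 3.487 m; N'_4 = 340·cos23.4° = 312.0; c'Δl = 23.71; W sinα = 135.0
Slice 5: Δl = 1.5/cos34.9° = 1.829 m; N'_5 = 119·cos34.9° = 97.6; c'Δl = 12.44; W sinα = 68.1
Slice 6: Δl = 2.9/cos47.3° = 4.276 m; N'_6 = 114·cos47.3° = 77.3; c'Δl = 29.08; W sinα = 83.8
Σc'Δl = 116.8 kN/m; ΣN' = 985.0 kN/m; ΣW sinα = 321.2 kN/m
Resisting = 116.8 + 985.0·tan27.3° = 116.8 + 508.4 = 625.2 kN/m
FS = 625.2 / 321.2 = 1.947

FS = 1.95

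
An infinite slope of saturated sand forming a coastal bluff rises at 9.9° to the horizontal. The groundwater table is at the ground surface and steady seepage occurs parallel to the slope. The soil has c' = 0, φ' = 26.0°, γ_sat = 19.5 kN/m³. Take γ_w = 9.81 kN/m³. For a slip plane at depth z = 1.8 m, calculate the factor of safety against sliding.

FS = 1.39

With seepage parallel to the slope and the water table at the surface, the effective normal stress on the slip plane uses the buoyant unit weight γ' = γ_sat − γ_w while the driving shear stress uses γ_sat:
FS = [c' + γ' z cos²β tanφ'] / [γ_sat z sinβ cosβ]
(For c' = 0 this reduces to FS = (γ'/γ_sat)·tanφ'/tanβ.)
γ' = 19.5 − 9.81 = 9.69 kN/m³
Numerator = 0.0 + 9.69·1.8·cos²9.9°·tan26.0° = 0.0 + 9.69·1.8·0.9704·0.4877 = 8.256 kPa
Denominator = 19.5·1.8·sin9.9°·cos9.9° = 19.5·1.8·0.1719·0.9851 = 5.945 kPa
FS = 8.256 / 5.945 = 1.389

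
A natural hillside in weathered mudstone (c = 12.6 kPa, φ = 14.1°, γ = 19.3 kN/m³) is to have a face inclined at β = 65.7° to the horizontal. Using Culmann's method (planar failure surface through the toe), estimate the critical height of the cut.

Culmann's analysis gives the critical failure plane at α_cr = (β + φ)/2 = (65.7 + 14.1)/2 = 39.9°, and the critical height
H_c = (4c/γ) · sinβ cosφ / [1 − cos(β − φ)]
    = (4·12.6/19.3) · sin65.7°·cos14.1° / [1 − cos(51.6°)]
    = 2.611 · 0.9114·0.9699 / [1 − 0.6211]
    = 2.611 · 0.8839 / 0.3789
    = 6.09 m

H_c = 6.09 m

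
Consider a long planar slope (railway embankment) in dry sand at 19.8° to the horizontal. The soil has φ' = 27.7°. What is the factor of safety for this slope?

FS = 1.46

For a dry cohesionless infinite slope the factor of safety is FS = tanφ' / tanβ.
FS = tan27.7° / tan19.8° = 0.5250 / 0.3600 = 1.458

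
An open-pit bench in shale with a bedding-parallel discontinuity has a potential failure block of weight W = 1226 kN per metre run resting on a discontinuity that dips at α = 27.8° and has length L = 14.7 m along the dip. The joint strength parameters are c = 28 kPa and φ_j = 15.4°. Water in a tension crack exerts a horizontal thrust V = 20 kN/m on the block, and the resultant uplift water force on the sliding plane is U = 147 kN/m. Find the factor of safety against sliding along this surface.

Resolving the block weight along and normal to the plane and applying the Mohr–Coulomb strength on the joint:
N' = W cosα − U − V sinα = 1226·cos27.8° − 147 − 20·sin27.8° = 928.2 kN/m
Driving force T = W sinα + V cosα = 1226·sin27.8° + 20·cos27.8° = 589.5 kN/m
Resisting force R = c·L + N'·tanφ_j = 28·14.7 + 928.2·tan15.4° = 411.6 + 255.7 = 667.3 kN/m
FS = R / T = 667.3 / 589.5 = 1.132

FS = 1.13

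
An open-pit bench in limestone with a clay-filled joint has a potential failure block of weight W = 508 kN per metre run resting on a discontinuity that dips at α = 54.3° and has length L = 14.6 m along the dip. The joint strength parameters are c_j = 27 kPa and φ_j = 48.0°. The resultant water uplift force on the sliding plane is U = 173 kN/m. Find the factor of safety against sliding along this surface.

FS = 1.29

Resolving the block weight along and normal to the plane and applying the Mohr–Coulomb strength on the joint:
N' = W cosα − U = 508·cos54.3° − 173 = 123.4 kN/m
Driving force T = W sinα = 508·sin54.3° = 412.5 kN/m
Resisting force R = c_j·L + N'·tanφ_j = 27·14.6 + 123.4·tan48.0° = 394.2 + 137.1 = 531.3 kN/m
FS = R / T = 531.3 / 412.5 = 1.288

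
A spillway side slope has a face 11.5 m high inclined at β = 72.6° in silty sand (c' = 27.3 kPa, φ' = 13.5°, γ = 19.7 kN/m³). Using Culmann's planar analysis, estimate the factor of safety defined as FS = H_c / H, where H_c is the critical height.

H_c = (4c'/γ) · sinβ cosφ' / [1 − cos(β − φ')]
    = (4·27.3/19.7) · sin72.6°·cos13.5° / [1 − cos59.1°]
    = 5.543 · 0.9279 / 0.4865 = 10.57 m
FS = H_c / H = 10.57 / 11.5 = 0.919

FS = 0.92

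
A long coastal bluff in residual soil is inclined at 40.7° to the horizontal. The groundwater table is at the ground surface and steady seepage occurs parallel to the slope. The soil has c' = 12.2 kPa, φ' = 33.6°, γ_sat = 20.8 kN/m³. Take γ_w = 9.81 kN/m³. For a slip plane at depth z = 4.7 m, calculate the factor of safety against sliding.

With seepage parallel to the slope and the water table at the surface, the effective normal stress on the slip plane uses the buoyant unit weight γ' = γ_sat − γ_w while the driving shear stress uses γ_sat:
FS = [c' + γ' z cos²β tanφ'] / [γ_sat z sinβ cosβ]
γ' = 20.8 − 9.81 = 10.99 kN/m³
Numerator = 12.2 + 10.99·4.7·cos²40.7°·tan33.6° = 12.2 + 10.99·4.7·0.5748·0.6644 = 31.925 kPa
Denominator = 20.8·4.7·sin40.7°·cos40.7° = 20.8·4.7·0.6521·0.7581 = 48.330 kPa
FS = 31.925 / 48.330 = 0.661

FS = 0.66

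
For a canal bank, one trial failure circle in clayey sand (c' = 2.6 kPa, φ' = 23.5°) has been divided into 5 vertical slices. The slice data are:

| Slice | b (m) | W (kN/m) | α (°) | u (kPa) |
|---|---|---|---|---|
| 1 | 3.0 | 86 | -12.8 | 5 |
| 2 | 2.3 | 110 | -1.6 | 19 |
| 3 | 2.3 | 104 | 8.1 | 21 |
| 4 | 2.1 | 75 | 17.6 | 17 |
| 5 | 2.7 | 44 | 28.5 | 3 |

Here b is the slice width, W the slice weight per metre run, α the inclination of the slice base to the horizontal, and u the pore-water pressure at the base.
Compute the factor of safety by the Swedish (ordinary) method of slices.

Ordinary method of slices: FS = Σ[c'·Δl_i + (W_i cosα_i − u_i·Δl_i)·tanφ'] / Σ W_i sinα_i, with Δl_i = b_i / cosα_i.
Slice 1: Δl = 3.0/cos(-12.8°) = 3.076 m; N'_1 = 86·cos(-12.8°) − 5·3.076 = 68.5; c'Δl = 8.00; W sinα = -19.1
Slice 2: Δl = 2.3/cos(-1.6°) = 2.301 m; N'_2 = 110·cos(-1.6°) − 19·2.301 = 66.2; c'Δl = 5.98; W sinα = -3.1
Slice 3: Δl = 2.3/cos8.1° = 2.323 m; N'_3 = 104·cos8.1° − 21·2.323 = 54.2; c'Δl = 6.04; W sinα = 14.7
Slice 4: Δl = 2.1/cos17.6° = 2.203 m; N'_4 = 75·cos17.6° − 17·2.203 = 34.0; c'Δl = 5.73; W sinα = 22.7
Slice 5: Δl = 2.7/cos28.5° = 3.072 m; N'_5 = 44·cos28.5° − 3·3.072 = 29.5; c'Δl = 7.99; W sinα = 21.0
Σc'Δl = 33.7 kN/m; ΣN' = 252.4 kN/m; ΣW sinα = 36.2 kN/m
Resisting = 33.7 + 252.4·tan23.5° = 33.7 + 109.7 = 143.5 kN/m
FS = 143.5 / 36.2 = 3.963

FS = 3.96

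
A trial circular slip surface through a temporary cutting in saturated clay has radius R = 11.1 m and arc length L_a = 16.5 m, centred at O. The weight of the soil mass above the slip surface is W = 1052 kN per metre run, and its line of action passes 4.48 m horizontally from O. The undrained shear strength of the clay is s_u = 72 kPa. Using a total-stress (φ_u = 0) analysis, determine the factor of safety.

Taking moments about the centre O, the resisting moment is provided by the undrained shear strength acting along the arc:
M_R = s_u·L_a·R = 72·16.50·11.1 = 13186.8 kN·m/m
M_D = W·d = 1052·4.48 = 4713.0 kN·m/m
FS = M_R / M_D = 13186.8 / 4713.0 = 2.798

FS = 2.80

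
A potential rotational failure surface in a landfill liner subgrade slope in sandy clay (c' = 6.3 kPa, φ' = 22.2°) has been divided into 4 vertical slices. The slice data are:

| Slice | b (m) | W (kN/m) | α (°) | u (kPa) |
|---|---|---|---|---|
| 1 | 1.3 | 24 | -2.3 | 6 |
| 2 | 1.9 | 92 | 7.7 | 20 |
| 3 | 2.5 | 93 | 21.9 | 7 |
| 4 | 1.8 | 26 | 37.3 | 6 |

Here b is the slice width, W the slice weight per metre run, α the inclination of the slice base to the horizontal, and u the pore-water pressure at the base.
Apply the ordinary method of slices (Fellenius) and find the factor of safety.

Ordinary method of slices: FS = Σ[c'·Δl_i + (W_i cosα_i − u_i·Δl_i)·tanφ'] / Σ W_i sinα_i, with Δl_i = b_i / cosα_i.
Slice 1: Δl = 1.3/cos(-2.3°) = 1.301 m; N'_1 = 24·cos(-2.3°) − 6·1.301 = 16.2; c'Δl = 8.20; W sinα = -1.0
Slice 2: Δl = 1.9/cos7.7° = 1.917 m; N'_2 = 92·cos7.7° − 20·1.917 = 52.8; c'Δl = 12.08; W sinα = 12.3
Slice 3: Δl = 2.5/cos21.9° = 2.694 m; N'_3 = 93·cos21.9° − 7·2.694 = 67.4; c'Δl = 16.97; W sinα = 34.7
Slice 4: Δl = 1.8/cos37.3° = 2.263 m; N'_4 = 26·cos37.3° − 6·2.263 = 7.1; c'Δl = 14.26; W sinα = 15.8
Σc'Δl = 51.5 kN/m; ΣN' = 143.5 kN/m; ΣW sinα = 61.8 kN/m
Resisting = 51.5 + 143.5·tan22.2° = 51.5 + 58.6 = 110.1 kN/m
FS = 110.1 / 61.8 = 1.781

FS = 1.78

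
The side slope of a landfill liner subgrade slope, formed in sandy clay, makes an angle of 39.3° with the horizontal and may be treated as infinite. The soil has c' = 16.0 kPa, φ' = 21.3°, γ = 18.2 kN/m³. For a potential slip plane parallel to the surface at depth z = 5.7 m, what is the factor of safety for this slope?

For an infinite slope with a slip plane parallel to the surface (no pore pressure): FS = [c' + γz cos²β tanφ'] / [γz sinβ cosβ].
γz = 18.2·5.7 = 103.74 kN/m²
Numerator = 16.0 + 103.74·cos²39.3°·tan21.3° = 16.0 + 103.74·0.5988·0.3899 = 40.221 kPa
Denominator = 103.74·sin39.3°·cos39.3° = 103.74·0.6334·0.7738 = 50.847 kPa
FS = 40.221 / 50.847 = 0.791

FS = 0.79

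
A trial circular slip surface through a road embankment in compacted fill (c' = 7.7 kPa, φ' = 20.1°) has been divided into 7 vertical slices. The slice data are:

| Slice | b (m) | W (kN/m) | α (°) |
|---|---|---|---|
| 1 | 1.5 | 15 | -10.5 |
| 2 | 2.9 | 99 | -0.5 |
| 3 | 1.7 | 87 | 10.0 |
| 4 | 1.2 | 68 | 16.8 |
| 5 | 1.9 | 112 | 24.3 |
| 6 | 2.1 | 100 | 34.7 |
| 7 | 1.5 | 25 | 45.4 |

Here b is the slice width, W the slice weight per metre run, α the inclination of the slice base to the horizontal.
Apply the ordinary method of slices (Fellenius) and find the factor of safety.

FS = 1.84

Ordinary method of slices: FS = Σ[c'·Δl_i + (W_i cosα_i)·tanφ'] / Σ W_i sinα_i, with Δl_i = b_i / cosα_i.
Slice 1: Δl = 1.5/cos(-10.5°) = 1.526 m; N'_1 = 15·cos(-10.5°) = 14.7; c'Δl = 11.75; W sinα = -2.7
Slice 2: Δl = 2.9/cos(-0.5°) = 2.900 m; N'_2 = 99·cos(-0.5°) = 99.0; c'Δl = 22.33; W sinα = -0.9
Slice 3: Δl = 1.7/cos10.0° = 1.726 m; N'_3 = 87·cos10.0° = 85.7; c'Δl = 13.29; W sinα = 15.1
Slice 4: Δl = 1.2/cos16.8° = 1.254 m; N'_4 = 68·cos16.8° = 65.1; c'Δl = 9.65; W sinα = 19.7
Slice 5: Δl = 1.9/cos24.3° = 2.085 m; N'_5 = 112·cos24.3° = 102.1; c'Δl = 16.05; W sinα = 46.1
Slice 6: Δl = 2.1/cos34.7° = 2.554 m; N'_6 = 100·cos34.7° = 82.2; c'Δl = 19.67; W sinα = 56.9
Slice 7: Δl = 1.5/cos45.4° = 2.136 m; N'_7 = 25·cos45.4° = 17.6; c'Δl = 16.45; W sinα = 17.8
Σc'Δl = 109.2 kN/m; ΣN' = 466.4 kN/m; ΣW sinα = 152.0 kN/m
Resisting = 109.2 + 466.4·tan20.1° = 109.2 + 170.7 = 279.9 kN/m
FS = 279.9 / 152.0 = 1.841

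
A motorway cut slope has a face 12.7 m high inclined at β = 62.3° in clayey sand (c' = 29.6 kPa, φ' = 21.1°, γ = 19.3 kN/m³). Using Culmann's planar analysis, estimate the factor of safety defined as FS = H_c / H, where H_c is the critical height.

H_c = (4c'/γ) · sinβ cosφ' / [1 − cos(β − φ')]
    = (4·29.6/19.3) · sin62.3°·cos21.1° / [1 − cos41.2°]
    = 6.135 · 0.8260 / 0.2476 = 20.47 m
FS = H_c / H = 20.47 / 12.7 = 1.612

FS = 1.61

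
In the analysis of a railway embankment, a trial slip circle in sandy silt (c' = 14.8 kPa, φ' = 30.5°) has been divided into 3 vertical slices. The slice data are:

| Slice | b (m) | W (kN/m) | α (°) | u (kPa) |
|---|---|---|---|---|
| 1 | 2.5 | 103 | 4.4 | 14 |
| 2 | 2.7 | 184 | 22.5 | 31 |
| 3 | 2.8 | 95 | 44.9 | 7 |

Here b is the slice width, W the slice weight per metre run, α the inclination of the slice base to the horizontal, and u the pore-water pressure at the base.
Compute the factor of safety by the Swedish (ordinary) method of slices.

FS = 1.71

Ordinary method of slices: FS = Σ[c'·Δl_i + (W_i cosα_i − u_i·Δl_i)·tanφ'] / Σ W_i sinα_i, with Δl_i = b_i / cosα_i.
Slice 1: Δl = 2.5/cos4.4° = 2.507 m; N'_1 = 103·cos4.4° − 14·2.507 = 67.6; c'Δl = 37.11; W sinα = 7.9
Slice 2: Δl = 2.7/cos22.5° = 2.922 m; N'_2 = 184·cos22.5° − 31·2.922 = 79.4; c'Δl = 43.25; W sinα = 70.4
Slice 3: Δl = 2.8/cos44.9° = 3.953 m; N'_3 = 95·cos44.9° − 7·3.953 = 39.6; c'Δl = 58.50; W sinα = 67.1
Σc'Δl = 138.9 kN/m; ΣN' = 186.6 kN/m; ΣW sinα = 145.4 kN/m
Resisting = 138.9 + 186.6·tan30.5° = 138.9 + 109.9 = 248.8 kN/m
FS = 248.8 / 145.4 = 1.711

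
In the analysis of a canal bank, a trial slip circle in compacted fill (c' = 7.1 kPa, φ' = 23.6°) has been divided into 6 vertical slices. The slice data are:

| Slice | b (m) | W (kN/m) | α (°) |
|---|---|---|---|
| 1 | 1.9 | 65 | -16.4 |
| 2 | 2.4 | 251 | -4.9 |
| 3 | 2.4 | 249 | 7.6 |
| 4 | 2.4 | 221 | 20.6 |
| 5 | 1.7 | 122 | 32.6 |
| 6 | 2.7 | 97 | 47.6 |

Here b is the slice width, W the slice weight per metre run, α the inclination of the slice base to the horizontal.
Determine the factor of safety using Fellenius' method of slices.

Ordinary method of slices: FS = Σ[c'·Δl_i + (W_i cosα_i)·tanφ'] / Σ W_i sinα_i, with Δl_i = b_i / cosα_i.
Slice 1: Δl = 1.9/cos(-16.4°) = 1.981 m; N'_1 = 65·cos(-16.4°) = 62.4; c'Δl = 14.06; W sinα = -18.4
Slice 2: Δl = 2.4/cos(-4.9°) = 2.409 m; N'_2 = 251·cos(-4.9°) = 250.1; c'Δl = 17.10; W sinα = -21.4
Slice 3: Δl = 2.4/cos7.6° = 2.421 m; N'_3 = 249·cos7.6° = 246.8; c'Δl = 17.19; W sinα = 32.9
Slice 4: Δl = 2.4/cos20.6° = 2.564 m; N'_4 = 221·cos20.6° = 206.9; c'Δl = 18.20; W sinα = 77.8
Slice 5: Δl = 1.7/cos32.6° = 2.018 m; N'_5 = 122·cos32.6° = 102.8; c'Δl = 14.33; W sinα = 65.7
Slice 6: Δl = 2.7/cos47.6° = 4.004 m; N'_6 = 97·cos47.6° = 65.4; c'Δl = 28.43; W sinα = 71.6
Σc'Δl = 109.3 kN/m; ΣN' = 934.3 kN/m; ΣW sinα = 208.3 kN/m
Resisting = 109.3 + 934.3·tan23.6° = 109.3 + 408.2 = 517.5 kN/m
FS = 517.5 / 208.3 = 2.485

FS = 2.48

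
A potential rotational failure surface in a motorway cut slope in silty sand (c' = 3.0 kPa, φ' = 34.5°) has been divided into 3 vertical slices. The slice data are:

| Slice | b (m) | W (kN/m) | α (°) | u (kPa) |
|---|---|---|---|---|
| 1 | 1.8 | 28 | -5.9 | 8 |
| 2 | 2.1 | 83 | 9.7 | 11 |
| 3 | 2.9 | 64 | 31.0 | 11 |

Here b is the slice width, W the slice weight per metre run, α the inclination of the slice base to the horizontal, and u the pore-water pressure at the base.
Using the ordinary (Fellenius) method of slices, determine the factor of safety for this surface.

Ordinary method of slices: FS = Σ[c'·Δl_i + (W_i cosα_i − u_i·Δl_i)·tanφ'] / Σ W_i sinα_i, with Δl_i = b_i / cosα_i.
Slice 1: Δl = 1.8/cos(-5.9°) = 1.810 m; N'_1 = 28·cos(-5.9°) − 8·1.810 = 13.4; c'Δl = 5.43; W sinα = -2.9
Slice 2: Δl = 2.1/cos9.7° = 2.130 m; N'_2 = 83·cos9.7° − 11·2.130 = 58.4; c'Δl = 6.39; W sinα = 14.0
Slice 3: Δl = 2.9/cos31.0° = 3.383 m; N'_3 = 64·cos31.0° − 11·3.383 = 17.6; c'Δl = 10.15; W sinα = 33.0
Σc'Δl = 22.0 kN/m; ΣN' = 89.4 kN/m; ΣW sinα = 44.1 kN/m
Resisting = 22.0 + 89.4·tan34.5° = 22.0 + 61.4 = 83.4 kN/m
FS = 83.4 / 44.1 = 1.893

FS = 1.89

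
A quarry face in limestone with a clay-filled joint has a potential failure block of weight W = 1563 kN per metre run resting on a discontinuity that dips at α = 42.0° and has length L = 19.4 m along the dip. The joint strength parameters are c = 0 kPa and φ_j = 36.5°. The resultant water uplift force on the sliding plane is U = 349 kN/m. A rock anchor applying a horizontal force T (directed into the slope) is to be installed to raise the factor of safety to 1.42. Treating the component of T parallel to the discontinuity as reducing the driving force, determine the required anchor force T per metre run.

T = 570 kN/m

Resolving forces along and normal to the sliding plane, with the horizontal anchor force T adding T·sinα to the effective normal force and T·cosα acting up the plane against the driving force:
FS = [cL + (W cosα − U + T sinα) tanφ_j] / [W sinα − T cosα]
Without the anchor: N' = 812.5 kN/m, driving T_d = 1045.9 kN/m, resisting R = 0·19.4 + 812.5·tan36.5° = 601.2 kN/m, FS = 0.57.
Setting FS = 1.42 and solving for T:
1.42·(1045.9 − T cos42.0°) = 601.2 + T sin42.0°·tan36.5°
T·(sin42.0°·tan36.5° + 1.42·cos42.0°) = 1.42·1045.9 − 601.2
T·(0.6691·0.7400 + 1.42·0.7431) = 1485.1 − 601.2 = 883.9
T·1.5504 = 883.9
T = 570.1 kN/m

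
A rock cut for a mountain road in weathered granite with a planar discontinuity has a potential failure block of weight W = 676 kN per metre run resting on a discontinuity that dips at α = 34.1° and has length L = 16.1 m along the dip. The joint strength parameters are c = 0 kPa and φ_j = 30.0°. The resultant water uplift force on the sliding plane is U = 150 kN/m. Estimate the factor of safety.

FS = 0.62

Resolving the block weight along and normal to the plane and applying the Mohr–Coulomb strength on the joint:
N' = W cosα − U = 676·cos34.1° − 150 = 409.8 kN/m
Driving force T = W sinα = 676·sin34.1° = 379.0 kN/m
Resisting force R = c·L + N'·tanφ_j = 0·16.1 + 409.8·tan30.0° = 0.0 + 236.6 = 236.6 kN/m
FS = R / T = 236.6 / 379.0 = 0.624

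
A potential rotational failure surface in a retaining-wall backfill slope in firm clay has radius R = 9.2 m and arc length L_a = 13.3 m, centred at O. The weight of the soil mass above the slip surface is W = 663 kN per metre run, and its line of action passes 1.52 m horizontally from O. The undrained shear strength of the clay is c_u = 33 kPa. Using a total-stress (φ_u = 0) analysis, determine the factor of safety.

Taking moments about the centre O, the resisting moment is provided by the undrained shear strength acting along the arc:
M_R = c_u·L_a·R = 33·13.30·9.2 = 4037.9 kN·m/m
M_D = W·d = 663·1.52 = 1007.8 kN·m/m
FS = M_R / M_D = 4037.9 / 1007.8 = 4.007

FS = 4.01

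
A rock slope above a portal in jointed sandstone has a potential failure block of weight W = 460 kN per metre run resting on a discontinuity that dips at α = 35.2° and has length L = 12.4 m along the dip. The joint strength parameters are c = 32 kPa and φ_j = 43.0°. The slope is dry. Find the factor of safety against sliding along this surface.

Resolving the block weight along and normal to the plane and applying the Mohr–Coulomb strength on the joint:
N' = W cosα = 460·cos35.2° = 375.9 kN/m
Driving force T = W sinα = 460·sin35.2° = 265.2 kN/m
Resisting force R = c·L + N'·tanφ_j = 32·12.4 + 375.9·tan43.0° = 396.8 + 350.5 = 747.3 kN/m
FS = R / T = 747.3 / 265.2 = 2.818

FS = 2.82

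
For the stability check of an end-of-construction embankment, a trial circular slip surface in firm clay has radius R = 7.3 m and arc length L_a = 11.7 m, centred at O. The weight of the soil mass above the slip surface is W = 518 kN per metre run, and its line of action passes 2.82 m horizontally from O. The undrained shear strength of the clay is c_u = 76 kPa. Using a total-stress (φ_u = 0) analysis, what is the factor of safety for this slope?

Taking moments about the centre O, the resisting moment is provided by the undrained shear strength acting along the arc:
M_R = c_u·L_a·R = 76·11.70·7.3 = 6491.2 kN·m/m
M_D = W·d = 518·2.82 = 1460.8 kN·m/m
FS = M_R / M_D = 6491.2 / 1460.8 = 4.444

FS = 4.44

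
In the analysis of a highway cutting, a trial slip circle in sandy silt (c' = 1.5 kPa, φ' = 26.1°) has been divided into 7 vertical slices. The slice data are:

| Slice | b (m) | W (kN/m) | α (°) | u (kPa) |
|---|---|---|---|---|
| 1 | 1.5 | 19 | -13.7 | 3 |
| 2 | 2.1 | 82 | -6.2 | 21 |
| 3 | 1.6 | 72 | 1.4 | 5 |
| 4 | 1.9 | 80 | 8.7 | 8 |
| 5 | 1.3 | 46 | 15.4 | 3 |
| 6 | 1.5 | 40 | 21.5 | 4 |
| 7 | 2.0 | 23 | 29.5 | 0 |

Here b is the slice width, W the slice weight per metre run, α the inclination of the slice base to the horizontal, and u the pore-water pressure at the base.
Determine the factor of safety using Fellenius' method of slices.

Ordinary method of slices: FS = Σ[c'·Δl_i + (W_i cosα_i − u_i·Δl_i)·tanφ'] / Σ W_i sinα_i, with Δl_i = b_i / cosα_i.
Slice 1: Δl = 1.5/cos(-13.7°) = 1.544 m; N'_1 = 19·cos(-13.7°) − 3·1.544 = 13.8; c'Δl = 2.32; W sinα = -4.5
Slice 2: Δl = 2.1/cos(-6.2°) = 2.112 m; N'_2 = 82·cos(-6.2°) − 21·2.112 = 37.2; c'Δl = 3.17; W sinα = -8.9
Slice 3: Δl = 1.6/cos1.4° = 1.600 m; N'_3 = 72·cos1.4° − 5·1.600 = 64.0; c'Δl = 2.40; W sinα = 1.8
Slice 4: Δl = 1.9/cos8.7° = 1.922 m; N'_4 = 80·cos8.7° − 8·1.922 = 63.7; c'Δl = 2.88; W sinα = 12.1
Slice 5: Δl = 1.3/cos15.4° = 1.348 m; N'_5 = 46·cos15.4° − 3·1.348 = 40.3; c'Δl = 2.02; W sinα = 12.2
Slice 6: Δl = 1.5/cos21.5° = 1.612 m; N'_6 = 40·cos21.5° − 4·1.612 = 30.8; c'Δl = 2.42; W sinα = 14.7
Slice 7: Δl = 2.0/cos29.5° = 2.298 m; N'_7 = 23·cos29.5° − 0·2.298 = 20.0; c'Δl = 3.45; W sinα = 11.3
Σc'Δl = 18.7 kN/m; ΣN' = 269.8 kN/m; ΣW sinα = 38.7 kN/m
Resisting = 18.7 + 269.8·tan26.1° = 18.7 + 132.2 = 150.8 kN/m
FS = 150.8 / 38.7 = 3.896

FS = 3.90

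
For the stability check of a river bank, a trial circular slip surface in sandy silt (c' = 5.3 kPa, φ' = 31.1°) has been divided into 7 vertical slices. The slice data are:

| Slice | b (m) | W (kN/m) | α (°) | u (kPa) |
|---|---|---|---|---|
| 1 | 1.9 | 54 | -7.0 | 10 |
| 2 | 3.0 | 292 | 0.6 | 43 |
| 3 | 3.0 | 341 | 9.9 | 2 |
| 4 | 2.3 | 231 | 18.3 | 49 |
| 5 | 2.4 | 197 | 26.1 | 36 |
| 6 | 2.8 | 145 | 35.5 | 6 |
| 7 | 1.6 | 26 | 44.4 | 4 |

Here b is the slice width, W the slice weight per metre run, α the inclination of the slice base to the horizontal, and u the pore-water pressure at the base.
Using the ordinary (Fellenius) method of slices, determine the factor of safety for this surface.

Ordinary method of slices: FS = Σ[c'·Δl_i + (W_i cosα_i − u_i·Δl_i)·tanφ'] / Σ W_i sinα_i, with Δl_i = b_i / cosα_i.
Slice 1: Δl = 1.9/cos(-7.0°) = 1.914 m; N'_1 = 54·cos(-7.0°) − 10·1.914 = 34.5; c'Δl = 10.15; W sinα = -6.6
Slice 2: Δl = 3.0/cos0.6° = 3.000 m; N'_2 = 292·cos0.6° − 43·3.000 = 163.0; c'Δl = 15.90; W sinα = 3.1
Slice 3: Δl = 3.0/cos9.9° = 3.045 m; N'_3 = 341·cos9.9° − 2·3.045 = 329.8; c'Δl = 16.14; W sinα = 58.6
Slice 4: Δl = 2.3/cos18.3° = 2.423 m; N'_4 = 231·cos18.3° − 49·2.423 = 100.6; c'Δl = 12.84; W sinα = 72.5
Slice 5: Δl = 2.4/cos26.1° = 2.673 m; N'_5 = 197·cos26.1° − 36·2.673 = 80.7; c'Δl = 14.16; W sinα = 86.7
Slice 6: Δl = 2.8/cos35.5° = 3.439 m; N'_6 = 145·cos35.5° − 6·3.439 = 97.4; c'Δl = 18.23; W sinα = 84.2
Slice 7: Δl = 1.6/cos44.4° = 2.239 m; N'_7 = 26·cos44.4° − 4·2.239 = 9.6; c'Δl = 11.87; W sinα = 18.2
Σc'Δl = 99.3 kN/m; ΣN' = 815.6 kN/m; ΣW sinα = 316.7 kN/m
Resisting = 99.3 + 815.6·tan31.1° = 99.3 + 492.0 = 591.3 kN/m
FS = 591.3 / 316.7 = 1.867

FS = 1.87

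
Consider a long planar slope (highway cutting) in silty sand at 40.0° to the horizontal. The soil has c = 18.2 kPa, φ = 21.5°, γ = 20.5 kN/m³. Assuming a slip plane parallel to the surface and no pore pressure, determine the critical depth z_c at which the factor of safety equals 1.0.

z_c = 3.40 m

Setting FS = 1.00 in FS = [c + γz cos²β tanφ] / [γz sinβ cosβ] and solving for z:
z = c / [γ cosβ (FS·sinβ − cosβ·tanφ)]
  = 18.2 / [20.5·cos40.0°·(1.00·sin40.0° − cos40.0°·tan21.5°)]
  = 18.2 / [20.5·0.7660·(1.00·0.6428 − 0.7660·0.3939)]
  = 18.2 / 5.3556 = 3.398 m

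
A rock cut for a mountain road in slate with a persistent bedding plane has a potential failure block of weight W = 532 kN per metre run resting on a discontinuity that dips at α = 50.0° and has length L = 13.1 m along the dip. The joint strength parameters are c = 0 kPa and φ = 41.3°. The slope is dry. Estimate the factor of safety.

FS = 0.74

Resolving the block weight along and normal to the plane and applying the Mohr–Coulomb strength on the joint:
N' = W cosα = 532·cos50.0° = 342.0 kN/m
Driving force T = W sinα = 532·sin50.0° = 407.5 kN/m
Resisting force R = c·L + N'·tanφ = 0·13.1 + 342.0·tan41.3° = 0.0 + 300.4 = 300.4 kN/m
FS = R / T = 300.4 / 407.5 = 0.737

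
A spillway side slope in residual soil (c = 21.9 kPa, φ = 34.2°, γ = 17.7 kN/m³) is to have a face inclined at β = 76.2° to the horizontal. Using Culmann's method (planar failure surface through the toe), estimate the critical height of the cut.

H_c = 15.48 m

Culmann's analysis gives the critical failure plane at α_cr = (β + φ)/2 = (76.2 + 34.2)/2 = 55.2°, and the critical height
H_c = (4c/γ) · sinβ cosφ / [1 − cos(β − φ)]
    = (4·21.9/17.7) · sin76.2°·cos34.2° / [1 − cos(42.0°)]
    = 4.949 · 0.9711·0.8271 / [1 − 0.7431]
    = 4.949 · 0.8032 / 0.2569
    = 15.48 m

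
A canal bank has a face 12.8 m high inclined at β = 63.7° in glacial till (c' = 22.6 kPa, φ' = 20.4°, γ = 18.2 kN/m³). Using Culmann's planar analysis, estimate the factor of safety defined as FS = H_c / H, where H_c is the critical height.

FS = 1.20

H_c = (4c'/γ) · sinβ cosφ' / [1 − cos(β − φ')]
    = (4·22.6/18.2) · sin63.7°·cos20.4° / [1 − cos43.3°]
    = 4.967 · 0.8403 / 0.2722 = 15.33 m
FS = H_c / H = 15.33 / 12.8 = 1.198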